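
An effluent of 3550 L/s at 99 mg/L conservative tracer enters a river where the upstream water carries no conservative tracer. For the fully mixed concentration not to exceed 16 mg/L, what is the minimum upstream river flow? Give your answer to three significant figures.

18400 L/s

Set C_mix = 16: (Q·0 + 3550·99.00) / (Q + 3550) = 16
→ Q = 3550·(99.00 − 16)/(16 − 0) = 18420 L/s.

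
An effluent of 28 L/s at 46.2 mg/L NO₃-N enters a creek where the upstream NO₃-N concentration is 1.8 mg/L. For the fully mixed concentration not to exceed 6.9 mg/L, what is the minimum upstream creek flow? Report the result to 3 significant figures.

Set C_mix = 6.9: (Q·1.800 + 28.00·46.20) / (Q + 28.00) = 6.9
→ Q = 28.00·(46.20 − 6.9)/(6.9 − 1.800) = 215.8 L/s.

216 L/s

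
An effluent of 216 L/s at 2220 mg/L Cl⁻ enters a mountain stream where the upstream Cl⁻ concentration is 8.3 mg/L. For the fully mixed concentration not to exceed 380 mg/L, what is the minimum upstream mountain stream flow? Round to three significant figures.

Set C_mix = 380: (Q·8.300 + 216.0·2220) / (Q + 216.0) = 380
→ Q = 216.0·(2220 − 380)/(380 − 8.300) = 1069 L/s.

1070 L/s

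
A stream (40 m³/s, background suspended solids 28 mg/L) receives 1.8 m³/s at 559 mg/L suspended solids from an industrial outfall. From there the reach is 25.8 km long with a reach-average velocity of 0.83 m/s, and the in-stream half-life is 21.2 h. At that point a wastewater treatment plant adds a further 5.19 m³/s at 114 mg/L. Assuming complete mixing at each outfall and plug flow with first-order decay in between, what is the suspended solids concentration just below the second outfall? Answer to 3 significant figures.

Conservation of mass: C = (40.00·28.00 + 1.800·559.0) / 41.80 = 2126/41.80 = 50.87 mg/L; combined flow 41.80 m³/s.
Travel time t = 25.8·1000 / 0.83 = 31080 s = 8.635 h.
Half-life 21.2 h → k = ln 2 / 21.2 = 0.03270 h⁻¹ = 0.7847 d⁻¹.
After decay, C = 50.87 × e^(−kt) = 50.87 × 0.7540 = 38.35 mg/L.
At the second outfall, C = (41.80·38.35 + 5.190·114.0) / (41.80 + 5.190) = 46.71 mg/L.

46.7 mg/L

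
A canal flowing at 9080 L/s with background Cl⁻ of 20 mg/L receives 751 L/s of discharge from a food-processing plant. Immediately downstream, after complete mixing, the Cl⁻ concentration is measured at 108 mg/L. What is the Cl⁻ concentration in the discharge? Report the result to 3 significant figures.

1170 mg/L

Mass balance: 9080·20.00 + 751.0·Cₑ = 9831·108.0
→ Cₑ = (9831·108.0 − 9080·20.00) / 751.0 = 1172 mg/L.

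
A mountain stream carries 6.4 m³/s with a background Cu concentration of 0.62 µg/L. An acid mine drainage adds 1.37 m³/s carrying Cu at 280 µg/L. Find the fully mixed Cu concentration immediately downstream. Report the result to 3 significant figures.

49.9 µg/L

After mixing, C = (6.400·0.6200 + 1.370·280.0) / 7.770 = 387.6/7.770 = 49.88 µg/L.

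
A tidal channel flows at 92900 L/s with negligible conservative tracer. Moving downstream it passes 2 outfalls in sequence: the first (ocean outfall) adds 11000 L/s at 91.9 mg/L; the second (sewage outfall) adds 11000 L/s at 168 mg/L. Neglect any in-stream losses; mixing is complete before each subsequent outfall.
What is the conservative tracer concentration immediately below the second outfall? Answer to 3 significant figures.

24.9 mg/L

After outfall 1: Q = 92900 + 11000 = 103900 L/s; C = (92900·0 + 11000·91.90)/103900 = 9.730 mg/L.
After outfall 2: Q = 103900 + 11000 = 114900 L/s; C = (103900·9.730 + 11000·168.0)/114900 = 24.88 mg/L.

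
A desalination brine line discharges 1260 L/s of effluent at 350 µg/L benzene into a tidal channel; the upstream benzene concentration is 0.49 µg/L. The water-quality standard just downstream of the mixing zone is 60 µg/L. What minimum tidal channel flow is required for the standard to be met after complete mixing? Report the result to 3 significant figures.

Set C_mix = 60: (Q·0.4900 + 1260·350.0) / (Q + 1260) = 60
→ Q = 1260·(350.0 − 60)/(60 − 0.4900) = 6140 L/s.

6140 L/s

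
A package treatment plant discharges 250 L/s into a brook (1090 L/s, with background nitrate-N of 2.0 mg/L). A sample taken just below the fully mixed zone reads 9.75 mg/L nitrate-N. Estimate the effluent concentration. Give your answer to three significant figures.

Mass balance: 1090·2.000 + 250.0·Cₑ = 1340·9.750
→ Cₑ = (1340·9.750 − 1090·2.000) / 250.0 = 43.54 mg/L.

43.5 mg/L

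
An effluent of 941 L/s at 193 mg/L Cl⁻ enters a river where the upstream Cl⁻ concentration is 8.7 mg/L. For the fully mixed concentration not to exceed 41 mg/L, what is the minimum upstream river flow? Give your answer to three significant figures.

Set C_mix = 41: (Q·8.700 + 941.0·193.0) / (Q + 941.0) = 41
→ Q = 941.0·(193.0 − 41)/(41 − 8.700) = 4428 L/s.

4430 L/s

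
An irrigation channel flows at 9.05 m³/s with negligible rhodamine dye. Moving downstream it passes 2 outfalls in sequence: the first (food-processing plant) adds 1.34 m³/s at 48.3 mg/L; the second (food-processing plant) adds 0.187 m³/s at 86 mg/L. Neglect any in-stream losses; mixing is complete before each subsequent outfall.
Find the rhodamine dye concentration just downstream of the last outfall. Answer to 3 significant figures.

7.64 mg/L

Outfall 1: combined Q = 10.39 m³/s; C = (9.050·0 + 1.340·48.30)/10.39 = 6.229 mg/L.
Outfall 2: combined Q = 10.58 m³/s; C = (10.39·6.229 + 0.1870·86.00)/10.58 = 7.640 mg/L.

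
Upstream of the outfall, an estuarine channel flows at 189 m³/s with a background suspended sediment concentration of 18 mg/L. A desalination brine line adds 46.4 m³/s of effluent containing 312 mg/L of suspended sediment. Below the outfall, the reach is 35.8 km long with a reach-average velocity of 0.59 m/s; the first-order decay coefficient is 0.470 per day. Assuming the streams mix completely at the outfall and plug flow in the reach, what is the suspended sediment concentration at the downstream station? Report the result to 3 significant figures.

After mixing, C = (189.0·18.00 + 46.40·312.0) / 235.4 = 17880/235.4 = 75.95 mg/L.
Travel time t = 35.8·1000 / 0.59 = 60680 s = 16.85 h.
After decay, C = 75.95 × e^(−kt) = 75.95 × 0.7189 = 54.60 mg/L.

54.6 mg/L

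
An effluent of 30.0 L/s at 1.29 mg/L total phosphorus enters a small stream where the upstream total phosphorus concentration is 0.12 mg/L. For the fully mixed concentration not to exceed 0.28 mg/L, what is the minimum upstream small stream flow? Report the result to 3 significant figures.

189 L/s

Set C_mix = 0.28: (Q·0.1200 + 30.00·1.290) / (Q + 30.00) = 0.28
→ Q = 30.00·(1.290 − 0.28)/(0.28 − 0.1200) = 189.4 L/s.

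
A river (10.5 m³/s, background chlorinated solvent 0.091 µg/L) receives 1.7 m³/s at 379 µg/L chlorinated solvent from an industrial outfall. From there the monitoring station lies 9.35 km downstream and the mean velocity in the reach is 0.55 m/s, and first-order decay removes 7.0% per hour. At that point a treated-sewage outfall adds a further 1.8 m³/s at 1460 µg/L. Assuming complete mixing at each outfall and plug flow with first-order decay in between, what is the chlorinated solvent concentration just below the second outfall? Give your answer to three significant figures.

220 µg/L

Conservation of mass: C = (10.50·0.09100 + 1.700·379.0) / 12.20 = 645.3/12.20 = 52.89 µg/L; combined flow 12.20 m³/s.
Travel time t = 9.35·1000 / 0.55 = 17000 s = 4.722 h.
7.0%/h lost → k = −ln(1 − 0.07) = 0.07257 h⁻¹.
Applying C = C₀e^(−kt): 52.89 × 0.7099 = 37.54 µg/L.
Second outfall: C = (12.20·37.54 + 1.800·1460)/14.00 = 220.4 µg/L.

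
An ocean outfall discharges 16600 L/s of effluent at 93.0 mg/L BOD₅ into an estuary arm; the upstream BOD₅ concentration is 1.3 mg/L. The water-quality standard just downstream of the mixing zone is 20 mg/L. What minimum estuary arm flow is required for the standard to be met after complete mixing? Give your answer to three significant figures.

64800 L/s

Set C_mix = 20: (Q·1.300 + 16600·93.00) / (Q + 16600) = 20
→ Q = 16600·(93.00 − 20)/(20 − 1.300) = 64800 L/s.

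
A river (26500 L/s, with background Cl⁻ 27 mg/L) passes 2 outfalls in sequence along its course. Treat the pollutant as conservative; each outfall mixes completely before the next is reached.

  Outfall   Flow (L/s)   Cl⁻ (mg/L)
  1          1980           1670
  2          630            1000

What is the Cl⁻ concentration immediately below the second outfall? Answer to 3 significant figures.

160 mg/L

Outfall 1: combined Q = 28480 L/s; C = (26500·27.00 + 1980·1670)/28480 = 141.2 mg/L.
Outfall 2: combined Q = 29110 L/s; C = (28480·141.2 + 630.0·1000)/29110 = 159.8 mg/L.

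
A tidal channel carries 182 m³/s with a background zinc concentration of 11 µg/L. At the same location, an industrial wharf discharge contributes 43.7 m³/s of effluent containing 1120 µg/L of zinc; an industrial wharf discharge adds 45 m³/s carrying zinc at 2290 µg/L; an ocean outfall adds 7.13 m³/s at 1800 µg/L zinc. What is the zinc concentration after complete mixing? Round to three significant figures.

600 µg/L

Mass balance: C = (182.0·11.00 + 43.70·1120 + 45.00·2290 + 7.130·1800) / 277.8 = 166800/277.8 = 600.5 µg/L.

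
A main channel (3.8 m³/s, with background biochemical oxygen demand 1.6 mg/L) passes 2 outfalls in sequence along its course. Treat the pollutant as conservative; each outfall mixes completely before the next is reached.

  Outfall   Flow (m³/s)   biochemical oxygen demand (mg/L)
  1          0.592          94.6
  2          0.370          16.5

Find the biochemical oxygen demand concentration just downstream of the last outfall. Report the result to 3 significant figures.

14.3 mg/L

Outfall 1: combined Q = 4.392 m³/s; C = (3.800·1.600 + 0.5920·94.60)/4.392 = 14.14 mg/L.
Outfall 2: combined Q = 4.762 m³/s; C = (4.392·14.14 + 0.3700·16.50)/4.762 = 14.32 mg/L.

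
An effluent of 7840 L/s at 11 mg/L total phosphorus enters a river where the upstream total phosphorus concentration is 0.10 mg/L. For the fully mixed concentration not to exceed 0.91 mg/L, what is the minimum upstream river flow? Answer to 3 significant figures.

97700 L/s

Set C_mix = 0.91: (Q·0.1000 + 7840·11.00) / (Q + 7840) = 0.91
→ Q = 7840·(11.00 − 0.91)/(0.91 − 0.1000) = 97660 L/s.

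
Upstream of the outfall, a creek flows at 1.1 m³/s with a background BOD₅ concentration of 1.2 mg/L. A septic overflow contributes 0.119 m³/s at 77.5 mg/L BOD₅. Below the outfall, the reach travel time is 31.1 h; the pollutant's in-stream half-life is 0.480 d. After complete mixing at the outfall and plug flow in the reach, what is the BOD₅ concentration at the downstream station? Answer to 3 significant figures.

Conservation of mass: C = (1.100·1.200 + 0.1190·77.50) / 1.219 = 10.54/1.219 = 8.648 mg/L.
Half-life 0.480 d → k = ln 2 / 0.480 = 1.444 d⁻¹.
Decay over the reach: 8.648·exp(−kt) = 8.648·0.1539 = 1.331 mg/L.

1.33 mg/L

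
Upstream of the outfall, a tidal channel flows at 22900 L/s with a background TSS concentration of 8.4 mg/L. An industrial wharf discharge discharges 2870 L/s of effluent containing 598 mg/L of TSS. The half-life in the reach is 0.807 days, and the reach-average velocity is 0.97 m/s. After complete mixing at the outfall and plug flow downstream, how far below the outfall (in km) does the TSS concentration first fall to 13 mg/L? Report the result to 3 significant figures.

170 km

Conservation of mass: C = (22900·8.400 + 2870·598.0) / 25770 = 1909000/25770 = 74.06 mg/L.
Half-life 0.807 d → k = ln 2 / 0.807 = 0.8589 d⁻¹.
Set 74.06·exp(−k·t) = 13 → t = ln(74.06/13)/k = 175000 s = 48.62 h.
Distance = v·t = 0.97·175000 = 169800 m = 169.8 km.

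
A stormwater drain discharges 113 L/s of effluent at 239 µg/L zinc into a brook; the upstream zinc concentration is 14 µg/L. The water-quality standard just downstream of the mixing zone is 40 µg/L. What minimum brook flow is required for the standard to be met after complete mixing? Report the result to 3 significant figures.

865 L/s

Set C_mix = 40: (Q·14.00 + 113.0·239.0) / (Q + 113.0) = 40
→ Q = 113.0·(239.0 − 40)/(40 − 14.00) = 864.9 L/s.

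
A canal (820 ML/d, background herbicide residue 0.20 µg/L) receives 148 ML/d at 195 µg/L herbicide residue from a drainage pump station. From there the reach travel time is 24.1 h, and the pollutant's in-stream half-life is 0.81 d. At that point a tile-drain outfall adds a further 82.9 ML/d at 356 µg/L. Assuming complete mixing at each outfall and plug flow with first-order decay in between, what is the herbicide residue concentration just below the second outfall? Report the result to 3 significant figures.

39.8 µg/L

After mixing, C = (820.0·0.2000 + 148.0·195.0) / 968.0 = 29020/968.0 = 29.98 µg/L; combined flow 968.0 ML/d.
Half-life 0.81 d → k = ln 2 / 0.81 = 0.8557 d⁻¹.
First-order decay: C = 29.98·exp(−k·t) = 29.98·0.4235 = 12.70 µg/L.
At the second outfall, C = (968.0·12.70 + 82.90·356.0) / (968.0 + 82.90) = 39.78 µg/L.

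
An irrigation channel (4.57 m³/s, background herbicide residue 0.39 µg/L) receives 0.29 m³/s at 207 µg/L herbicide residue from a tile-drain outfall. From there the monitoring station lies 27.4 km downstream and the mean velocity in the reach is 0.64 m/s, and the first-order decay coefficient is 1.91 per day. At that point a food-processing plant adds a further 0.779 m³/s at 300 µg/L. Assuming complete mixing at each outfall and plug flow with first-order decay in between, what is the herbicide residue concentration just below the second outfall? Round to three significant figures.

45.7 µg/L

After mixing, C = (4.570·0.3900 + 0.2900·207.0) / 4.860 = 61.81/4.860 = 12.72 µg/L; combined flow 4.860 m³/s.
Travel time t = 27.4·1000 / 0.64 = 42810 s = 11.89 h.
Decay over the reach: 12.72·exp(−kt) = 12.72·0.3881 = 4.936 µg/L.
At the second outfall, C = (4.860·4.936 + 0.7790·300.0) / (4.860 + 0.7790) = 45.70 µg/L.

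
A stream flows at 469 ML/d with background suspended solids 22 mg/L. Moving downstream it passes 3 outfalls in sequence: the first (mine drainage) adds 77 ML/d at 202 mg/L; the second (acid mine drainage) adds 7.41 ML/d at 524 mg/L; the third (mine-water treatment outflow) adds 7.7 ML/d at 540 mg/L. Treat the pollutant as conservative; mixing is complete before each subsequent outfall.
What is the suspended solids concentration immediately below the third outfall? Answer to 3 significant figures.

60.4 mg/L

Outfall 1: combined Q = 546.0 ML/d; C = (469.0·22.00 + 77.00·202.0)/546.0 = 47.38 mg/L.
Outfall 2: combined Q = 553.4 ML/d; C = (546.0·47.38 + 7.410·524.0)/553.4 = 53.77 mg/L.
Outfall 3: combined Q = 561.1 ML/d; C = (553.4·53.77 + 7.700·540.0)/561.1 = 60.44 mg/L.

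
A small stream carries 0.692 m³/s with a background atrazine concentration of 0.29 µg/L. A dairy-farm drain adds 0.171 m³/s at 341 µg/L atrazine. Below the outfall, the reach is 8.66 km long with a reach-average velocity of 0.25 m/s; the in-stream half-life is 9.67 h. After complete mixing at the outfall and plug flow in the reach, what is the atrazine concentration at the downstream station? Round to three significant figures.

34.0 µg/L

Conservation of mass: C = (0.6920·0.2900 + 0.1710·341.0) / 0.8630 = 58.51/0.8630 = 67.80 µg/L.
Travel time t = 8.66·1000 / 0.25 = 34640 s = 9.622 h.
Half-life 9.67 h → k = ln 2 / 9.67 = 0.07168 h⁻¹ = 1.720 d⁻¹.
Decay over the reach: 67.80·exp(−kt) = 67.80·0.5017 = 34.02 µg/L.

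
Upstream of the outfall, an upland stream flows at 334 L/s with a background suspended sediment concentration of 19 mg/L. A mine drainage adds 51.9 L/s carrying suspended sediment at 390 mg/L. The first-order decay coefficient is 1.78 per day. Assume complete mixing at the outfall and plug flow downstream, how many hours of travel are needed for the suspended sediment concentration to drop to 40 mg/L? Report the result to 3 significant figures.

Flow-weighted average: C = (334.0·19.00 + 51.90·390.0) / 385.9 = 26590/385.9 = 68.90 mg/L.
68.90·exp(−k·t) = 40 → t = ln(68.90/40)/k = 26390 s = 7.331 h.

7.33 h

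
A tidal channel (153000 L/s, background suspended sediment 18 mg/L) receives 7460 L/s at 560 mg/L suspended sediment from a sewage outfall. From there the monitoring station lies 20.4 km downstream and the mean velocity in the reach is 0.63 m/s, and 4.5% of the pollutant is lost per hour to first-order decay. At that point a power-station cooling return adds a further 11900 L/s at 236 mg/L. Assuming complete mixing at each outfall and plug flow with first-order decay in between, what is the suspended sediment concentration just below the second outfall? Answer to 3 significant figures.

After mixing, C = (153000·18.00 + 7460·560.0) / 160500 = 6932000/160500 = 43.20 mg/L; combined flow 160500 L/s.
Travel time t = 20.4·1000 / 0.63 = 32380 s = 8.995 h.
4.5%/h lost → k = −ln(1 − 0.045) = 0.04604 h⁻¹.
Applying C = C₀e^(−kt): 43.20 × 0.6609 = 28.55 mg/L.
Second outfall: C = (160500·28.55 + 11900·236.0)/172400 = 42.87 mg/L.

42.9 mg/L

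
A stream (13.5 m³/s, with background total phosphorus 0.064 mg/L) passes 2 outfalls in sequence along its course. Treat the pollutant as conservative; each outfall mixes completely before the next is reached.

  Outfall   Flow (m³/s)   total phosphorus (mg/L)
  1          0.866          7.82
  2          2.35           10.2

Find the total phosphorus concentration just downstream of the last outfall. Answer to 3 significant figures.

1.89 mg/L

Outfall 1: combined Q = 14.37 m³/s; C = (13.50·0.06400 + 0.8660·7.820)/14.37 = 0.5315 mg/L.
Outfall 2: combined Q = 16.72 m³/s; C = (14.37·0.5315 + 2.350·10.20)/16.72 = 1.891 mg/L.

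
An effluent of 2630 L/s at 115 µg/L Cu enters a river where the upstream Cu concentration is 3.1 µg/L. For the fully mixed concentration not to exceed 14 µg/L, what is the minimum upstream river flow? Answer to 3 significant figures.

Set C_mix = 14: (Q·3.100 + 2630·115.0) / (Q + 2630) = 14
→ Q = 2630·(115.0 − 14)/(14 − 3.100) = 24370 L/s.

24400 L/s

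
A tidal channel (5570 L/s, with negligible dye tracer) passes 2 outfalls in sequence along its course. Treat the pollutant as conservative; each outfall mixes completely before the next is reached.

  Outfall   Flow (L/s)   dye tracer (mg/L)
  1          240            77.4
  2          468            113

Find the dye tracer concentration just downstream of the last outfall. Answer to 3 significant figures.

11.4 mg/L

Below outfall 1: Q → 5810 L/s, C = (5570·0 + 240.0·77.40)/5810 = 3.197 mg/L.
Below outfall 2: Q → 6278 L/s, C = (5810·3.197 + 468.0·113.0)/6278 = 11.38 mg/L.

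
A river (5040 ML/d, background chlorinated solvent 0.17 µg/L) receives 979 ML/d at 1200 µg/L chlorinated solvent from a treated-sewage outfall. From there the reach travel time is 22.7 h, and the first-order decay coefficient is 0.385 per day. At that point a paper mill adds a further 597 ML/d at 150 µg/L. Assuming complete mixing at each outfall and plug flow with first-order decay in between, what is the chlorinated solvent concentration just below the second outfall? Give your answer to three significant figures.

137 µg/L

Conservation of mass: C = (5040·0.1700 + 979.0·1200) / 6019 = 1176000/6019 = 195.3 µg/L; combined flow 6019 ML/d.
First-order decay: C = 195.3·exp(−k·t) = 195.3·0.6948 = 135.7 µg/L.
Second outfall: C = (6019·135.7 + 597.0·150.0)/6616 = 137.0 µg/L.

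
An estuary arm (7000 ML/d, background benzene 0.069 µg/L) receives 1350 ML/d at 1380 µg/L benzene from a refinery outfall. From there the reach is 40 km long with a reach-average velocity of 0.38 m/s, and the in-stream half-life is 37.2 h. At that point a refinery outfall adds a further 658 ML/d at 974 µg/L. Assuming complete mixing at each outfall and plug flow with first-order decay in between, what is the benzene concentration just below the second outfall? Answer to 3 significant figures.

191 µg/L

Conservation of mass: C = (7000·0.06900 + 1350·1380) / 8350 = 1863000/8350 = 223.2 µg/L; combined flow 8350 ML/d.
Travel time t = 40·1000 / 0.38 = 105300 s = 29.24 h.
Half-life 37.2 h → k = ln 2 / 37.2 = 0.01863 h⁻¹ = 0.4472 d⁻¹.
Decay over the reach: 223.2·exp(−kt) = 223.2·0.5799 = 129.4 µg/L.
Second outfall: C = (8350·129.4 + 658.0·974.0)/9008 = 191.1 µg/L.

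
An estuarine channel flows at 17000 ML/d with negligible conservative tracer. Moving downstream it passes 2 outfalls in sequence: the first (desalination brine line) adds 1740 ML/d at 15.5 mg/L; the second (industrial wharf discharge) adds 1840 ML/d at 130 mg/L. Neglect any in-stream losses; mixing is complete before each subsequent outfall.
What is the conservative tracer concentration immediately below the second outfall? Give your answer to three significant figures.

12.9 mg/L

Below outfall 1: Q → 18740 ML/d, C = (17000·0 + 1740·15.50)/18740 = 1.439 mg/L.
Below outfall 2: Q → 20580 ML/d, C = (18740·1.439 + 1840·130.0)/20580 = 12.93 mg/L.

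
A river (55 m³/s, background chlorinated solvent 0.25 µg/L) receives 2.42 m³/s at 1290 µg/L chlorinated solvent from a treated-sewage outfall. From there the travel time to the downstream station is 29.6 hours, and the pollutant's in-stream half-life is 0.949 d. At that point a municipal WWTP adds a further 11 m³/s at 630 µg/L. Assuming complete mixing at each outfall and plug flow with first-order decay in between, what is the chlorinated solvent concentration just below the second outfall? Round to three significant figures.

Mass balance: C = (55.00·0.2500 + 2.420·1290) / 57.42 = 3136/57.42 = 54.61 µg/L; combined flow 57.42 m³/s.
Half-life 0.949 d → k = ln 2 / 0.949 = 0.7304 d⁻¹.
First-order decay: C = 54.61·exp(−k·t) = 54.61·0.4062 = 22.18 µg/L.
Second outfall: C = (57.42·22.18 + 11.00·630.0)/68.42 = 119.9 µg/L.

120 µg/L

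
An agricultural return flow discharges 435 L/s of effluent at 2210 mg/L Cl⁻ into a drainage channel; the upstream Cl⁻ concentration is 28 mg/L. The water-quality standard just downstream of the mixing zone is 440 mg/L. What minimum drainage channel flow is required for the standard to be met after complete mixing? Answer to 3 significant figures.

1870 L/s

Set C_mix = 440: (Q·28.00 + 435.0·2210) / (Q + 435.0) = 440
→ Q = 435.0·(2210 − 440)/(440 − 28.00) = 1869 L/s.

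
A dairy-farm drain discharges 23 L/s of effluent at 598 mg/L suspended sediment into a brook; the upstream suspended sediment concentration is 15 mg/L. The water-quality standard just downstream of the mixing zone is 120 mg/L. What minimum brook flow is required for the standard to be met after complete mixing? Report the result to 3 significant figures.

Set C_mix = 120: (Q·15.00 + 23.00·598.0) / (Q + 23.00) = 120
→ Q = 23.00·(598.0 − 120)/(120 − 15.00) = 104.7 L/s.

105 L/s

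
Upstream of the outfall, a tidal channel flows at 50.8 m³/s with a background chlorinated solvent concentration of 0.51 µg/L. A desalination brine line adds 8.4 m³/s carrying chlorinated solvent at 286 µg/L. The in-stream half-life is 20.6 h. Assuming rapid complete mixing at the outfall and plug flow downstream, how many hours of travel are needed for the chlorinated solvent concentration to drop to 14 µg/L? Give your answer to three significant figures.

Conservation of mass: C = (50.80·0.5100 + 8.400·286.0) / 59.20 = 2428/59.20 = 41.02 µg/L.
Half-life 20.6 h → k = ln 2 / 20.6 = 0.03365 h⁻¹ = 0.8076 d⁻¹.
41.02·exp(−k·t) = 14 → t = ln(41.02/14)/k = 115000 s = 31.95 h.

31.9 h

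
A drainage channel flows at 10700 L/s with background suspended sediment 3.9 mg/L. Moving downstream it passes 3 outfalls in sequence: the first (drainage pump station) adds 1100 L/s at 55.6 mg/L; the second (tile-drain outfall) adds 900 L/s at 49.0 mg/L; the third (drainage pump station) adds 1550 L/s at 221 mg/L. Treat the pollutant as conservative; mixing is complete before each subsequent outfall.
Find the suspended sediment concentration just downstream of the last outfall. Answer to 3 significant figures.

After outfall 1: Q = 10700 + 1100 = 11800 L/s; C = (10700·3.900 + 1100·55.60)/11800 = 8.719 mg/L.
After outfall 2: Q = 11800 + 900.0 = 12700 L/s; C = (11800·8.719 + 900.0·49.00)/12700 = 11.57 mg/L.
After outfall 3: Q = 12700 + 1550 = 14250 L/s; C = (12700·11.57 + 1550·221.0)/14250 = 34.35 mg/L.

34.4 mg/L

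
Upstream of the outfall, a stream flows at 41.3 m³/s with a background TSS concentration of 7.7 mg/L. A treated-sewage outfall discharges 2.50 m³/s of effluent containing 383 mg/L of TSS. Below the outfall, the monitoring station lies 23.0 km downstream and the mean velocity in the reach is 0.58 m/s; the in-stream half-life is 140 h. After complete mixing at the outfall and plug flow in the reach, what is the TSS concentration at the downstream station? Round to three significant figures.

27.6 mg/L

Conservation of mass: C = (41.30·7.700 + 2.500·383.0) / 43.80 = 1276/43.80 = 29.12 mg/L.
Travel time t = 23.0·1000 / 0.58 = 39660 s = 11.02 h.
Half-life 140 h → k = ln 2 / 140 = 0.004951 h⁻¹ = 0.1188 d⁻¹.
First-order decay: C = 29.12·exp(−k·t) = 29.12·0.9469 = 27.58 mg/L.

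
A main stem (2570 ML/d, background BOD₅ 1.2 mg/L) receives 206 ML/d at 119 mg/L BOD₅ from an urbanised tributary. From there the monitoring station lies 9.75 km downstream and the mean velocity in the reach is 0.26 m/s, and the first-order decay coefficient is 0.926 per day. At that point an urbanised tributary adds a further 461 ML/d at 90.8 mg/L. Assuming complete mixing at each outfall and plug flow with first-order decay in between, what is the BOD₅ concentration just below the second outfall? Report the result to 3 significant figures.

18.6 mg/L

Flow-weighted average: C = (2570·1.200 + 206.0·119.0) / 2776 = 27600/2776 = 9.942 mg/L; combined flow 2776 ML/d.
Travel time t = 9.75·1000 / 0.26 = 37500 s = 10.42 h.
After decay, C = 9.942 × e^(−kt) = 9.942 × 0.6690 = 6.651 mg/L.
At the second outfall, C = (2776·6.651 + 461.0·90.80) / (2776 + 461.0) = 18.64 mg/L.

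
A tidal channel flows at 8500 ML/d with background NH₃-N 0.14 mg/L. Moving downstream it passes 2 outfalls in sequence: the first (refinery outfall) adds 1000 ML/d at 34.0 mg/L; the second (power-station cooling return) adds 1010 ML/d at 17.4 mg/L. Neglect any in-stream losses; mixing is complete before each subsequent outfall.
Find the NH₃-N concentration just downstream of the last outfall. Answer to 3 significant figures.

Outfall 1: combined Q = 9500 ML/d; C = (8500·0.1400 + 1000·34.00)/9500 = 3.704 mg/L.
Outfall 2: combined Q = 10510 ML/d; C = (9500·3.704 + 1010·17.40)/10510 = 5.020 mg/L.

5.02 mg/L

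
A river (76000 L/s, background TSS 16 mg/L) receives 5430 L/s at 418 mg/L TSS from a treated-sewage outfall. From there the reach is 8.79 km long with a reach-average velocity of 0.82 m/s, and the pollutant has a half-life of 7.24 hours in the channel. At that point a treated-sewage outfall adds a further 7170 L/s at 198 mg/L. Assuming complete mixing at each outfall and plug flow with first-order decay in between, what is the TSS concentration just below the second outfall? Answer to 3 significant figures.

45.6 mg/L

Mixed concentration C = ΣQC/ΣQ = (76000·16.00 + 5430·418.0) / 81430 = 3486000/81430 = 42.81 mg/L; combined flow 81430 L/s.
Travel time t = 8.79·1000 / 0.82 = 10720 s = 2.978 h.
Half-life 7.24 h → k = ln 2 / 7.24 = 0.09574 h⁻¹ = 2.298 d⁻¹.
Decay over the reach: 42.81·exp(−kt) = 42.81·0.7520 = 32.19 mg/L.
At the second outfall, C = (81430·32.19 + 7170·198.0) / (81430 + 7170) = 45.61 mg/L.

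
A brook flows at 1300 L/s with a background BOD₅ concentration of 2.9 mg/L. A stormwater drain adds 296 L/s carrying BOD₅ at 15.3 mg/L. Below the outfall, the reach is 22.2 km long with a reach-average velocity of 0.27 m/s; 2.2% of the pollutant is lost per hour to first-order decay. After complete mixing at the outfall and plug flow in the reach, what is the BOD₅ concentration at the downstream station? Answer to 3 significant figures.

Mixed concentration C = ΣQC/ΣQ = (1300·2.900 + 296.0·15.30) / 1596 = 8299/1596 = 5.200 mg/L.
Travel time t = 22.2·1000 / 0.27 = 82220 s = 22.84 h.
2.2%/h lost → k = −ln(1 − 0.022) = 0.02225 h⁻¹.
After decay, C = 5.200 × e^(−kt) = 5.200 × 0.6017 = 3.128 mg/L.

3.13 mg/L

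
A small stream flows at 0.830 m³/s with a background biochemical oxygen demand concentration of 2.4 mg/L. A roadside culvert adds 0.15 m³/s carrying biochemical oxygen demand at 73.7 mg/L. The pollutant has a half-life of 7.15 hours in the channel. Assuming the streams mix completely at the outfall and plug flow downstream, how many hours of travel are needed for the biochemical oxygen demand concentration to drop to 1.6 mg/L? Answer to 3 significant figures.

21.9 h

After mixing, C = (0.8300·2.400 + 0.1500·73.70) / 0.9800 = 13.05/0.9800 = 13.31 mg/L.
Half-life 7.15 h → k = ln 2 / 7.15 = 0.09694 h⁻¹ = 2.327 d⁻¹.
13.31·exp(−k·t) = 1.6 → t = ln(13.31/1.6)/k = 78680 s = 21.86 h.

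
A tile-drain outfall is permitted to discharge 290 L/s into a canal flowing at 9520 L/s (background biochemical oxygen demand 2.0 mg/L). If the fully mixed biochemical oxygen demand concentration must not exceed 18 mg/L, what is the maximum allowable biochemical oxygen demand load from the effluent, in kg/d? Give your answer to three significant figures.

13600 kg/d

Mass balance at the limit: 9520·2.000 + 290.0·Cₑ = 9810·18 → Cₑ = 543.2 mg/L.
290.0 L/s = 0.2900 m³/s. Load = 0.2900 m³/s × 543.2 g/m³ × 86 400 s/d = 13610 kg/d.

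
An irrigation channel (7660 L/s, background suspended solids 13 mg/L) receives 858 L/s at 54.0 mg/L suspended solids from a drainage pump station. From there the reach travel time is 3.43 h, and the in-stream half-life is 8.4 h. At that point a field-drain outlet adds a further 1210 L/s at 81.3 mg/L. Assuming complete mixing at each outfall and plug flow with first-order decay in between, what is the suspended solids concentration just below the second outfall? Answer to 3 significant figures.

Conservation of mass: C = (7660·13.00 + 858.0·54.00) / 8518 = 145900/8518 = 17.13 mg/L; combined flow 8518 L/s.
Half-life 8.4 h → k = ln 2 / 8.4 = 0.08252 h⁻¹ = 1.980 d⁻¹.
First-order decay: C = 17.13·exp(−k·t) = 17.13·0.7535 = 12.91 mg/L.
At the second outfall, C = (8518·12.91 + 1210·81.30) / (8518 + 1210) = 21.41 mg/L.

21.4 mg/L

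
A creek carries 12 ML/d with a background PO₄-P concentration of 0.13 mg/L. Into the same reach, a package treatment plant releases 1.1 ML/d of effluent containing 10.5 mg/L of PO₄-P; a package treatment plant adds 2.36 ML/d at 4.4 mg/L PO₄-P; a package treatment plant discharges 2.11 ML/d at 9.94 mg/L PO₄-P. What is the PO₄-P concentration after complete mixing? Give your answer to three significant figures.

After mixing, C = (12.00·0.1300 + 1.100·10.50 + 2.360·4.400 + 2.110·9.940) / 17.57 = 44.47/17.57 = 2.531 mg/L.

2.53 mg/L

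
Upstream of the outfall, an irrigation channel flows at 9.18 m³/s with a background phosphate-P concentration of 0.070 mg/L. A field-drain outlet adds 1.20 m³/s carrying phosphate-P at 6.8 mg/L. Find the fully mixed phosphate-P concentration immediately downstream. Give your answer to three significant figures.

0.848 mg/L

Mixed concentration C = ΣQC/ΣQ = (9.180·0.07000 + 1.200·6.800) / 10.38 = 8.803/10.38 = 0.8480 mg/L.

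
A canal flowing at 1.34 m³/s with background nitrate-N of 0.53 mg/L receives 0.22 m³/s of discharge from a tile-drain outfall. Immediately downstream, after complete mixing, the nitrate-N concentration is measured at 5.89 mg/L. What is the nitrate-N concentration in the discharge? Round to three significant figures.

38.5 mg/L

Mass balance: 1.340·0.5300 + 0.2200·Cₑ = 1.560·5.890
→ Cₑ = (1.560·5.890 − 1.340·0.5300) / 0.2200 = 38.54 mg/L.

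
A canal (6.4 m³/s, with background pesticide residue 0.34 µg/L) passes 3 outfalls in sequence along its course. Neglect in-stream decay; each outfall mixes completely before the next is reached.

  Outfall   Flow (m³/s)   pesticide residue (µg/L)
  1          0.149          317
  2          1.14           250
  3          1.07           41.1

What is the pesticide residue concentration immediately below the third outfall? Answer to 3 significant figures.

43.2 µg/L

Outfall 1: combined Q = 6.549 m³/s; C = (6.400·0.3400 + 0.1490·317.0)/6.549 = 7.545 µg/L.
Outfall 2: combined Q = 7.689 m³/s; C = (6.549·7.545 + 1.140·250.0)/7.689 = 43.49 µg/L.
Outfall 3: combined Q = 8.759 m³/s; C = (7.689·43.49 + 1.070·41.10)/8.759 = 43.20 µg/L.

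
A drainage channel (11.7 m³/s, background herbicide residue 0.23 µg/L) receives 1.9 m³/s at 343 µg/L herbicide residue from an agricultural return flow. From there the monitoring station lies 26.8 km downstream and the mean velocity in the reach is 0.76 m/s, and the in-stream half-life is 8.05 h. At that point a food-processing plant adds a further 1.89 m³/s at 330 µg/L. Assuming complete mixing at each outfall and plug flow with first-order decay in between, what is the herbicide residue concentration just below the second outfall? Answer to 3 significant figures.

Conservation of mass: C = (11.70·0.2300 + 1.900·343.0) / 13.60 = 654.4/13.60 = 48.12 µg/L; combined flow 13.60 m³/s.
Travel time t = 26.8·1000 / 0.76 = 35260 s = 9.795 h.
Half-life 8.05 h → k = ln 2 / 8.05 = 0.08611 h⁻¹ = 2.067 d⁻¹.
Decay over the reach: 48.12·exp(−kt) = 48.12·0.4302 = 20.70 µg/L.
At the second outfall, C = (13.60·20.70 + 1.890·330.0) / (13.60 + 1.890) = 58.44 µg/L.

58.4 µg/L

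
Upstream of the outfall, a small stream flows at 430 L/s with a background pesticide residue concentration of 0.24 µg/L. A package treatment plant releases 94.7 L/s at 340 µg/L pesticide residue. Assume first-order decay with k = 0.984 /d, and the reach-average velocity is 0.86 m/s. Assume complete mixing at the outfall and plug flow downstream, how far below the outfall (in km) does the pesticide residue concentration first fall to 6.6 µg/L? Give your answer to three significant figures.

After mixing, C = (430.0·0.2400 + 94.70·340.0) / 524.7 = 32300/524.7 = 61.56 µg/L.
Set 61.56·exp(−k·t) = 6.6 → t = ln(61.56/6.6)/k = 196100 s = 54.46 h.
Distance = v·t = 0.86·196100 = 168600 m = 168.6 km.

169 km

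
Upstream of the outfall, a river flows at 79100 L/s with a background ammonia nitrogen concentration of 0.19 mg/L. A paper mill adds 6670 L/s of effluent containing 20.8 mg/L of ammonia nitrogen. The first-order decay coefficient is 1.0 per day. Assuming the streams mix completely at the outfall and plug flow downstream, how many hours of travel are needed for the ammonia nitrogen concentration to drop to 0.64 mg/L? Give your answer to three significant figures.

24.7 h

Mixed concentration C = ΣQC/ΣQ = (79100·0.1900 + 6670·20.80) / 85770 = 153800/85770 = 1.793 mg/L.
1.793·exp(−k·t) = 0.64 → t = ln(1.793/0.64)/k = 89000 s = 24.72 h.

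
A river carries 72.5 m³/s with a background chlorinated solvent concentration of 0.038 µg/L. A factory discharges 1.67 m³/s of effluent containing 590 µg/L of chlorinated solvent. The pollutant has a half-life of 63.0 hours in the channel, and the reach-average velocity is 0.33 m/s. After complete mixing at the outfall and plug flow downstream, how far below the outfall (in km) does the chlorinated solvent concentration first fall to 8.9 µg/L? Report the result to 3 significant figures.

Conservation of mass: C = (72.50·0.03800 + 1.670·590.0) / 74.17 = 988.1/74.17 = 13.32 µg/L.
Half-life 63.0 h → k = ln 2 / 63.0 = 0.01100 h⁻¹ = 0.2641 d⁻¹.
Set 13.32·exp(−k·t) = 8.9 → t = ln(13.32/8.9)/k = 132000 s = 36.66 h.
Distance = v·t = 0.33·132000 = 43550 m = 43.55 km.

43.6 km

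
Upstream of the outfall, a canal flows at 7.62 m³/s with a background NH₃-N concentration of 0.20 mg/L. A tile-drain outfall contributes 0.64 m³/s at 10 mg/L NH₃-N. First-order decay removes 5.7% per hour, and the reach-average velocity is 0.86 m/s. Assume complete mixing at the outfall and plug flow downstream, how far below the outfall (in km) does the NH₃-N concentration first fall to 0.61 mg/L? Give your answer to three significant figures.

23.9 km

Conservation of mass: C = (7.620·0.2000 + 0.6400·10.00) / 8.260 = 7.924/8.260 = 0.9593 mg/L.
5.7%/h lost → k = −ln(1 − 0.057) = 0.05869 h⁻¹.
Set 0.9593·exp(−k·t) = 0.61 → t = ln(0.9593/0.61)/k = 27770 s = 7.715 h.
Distance = v·t = 0.86·27770 = 23880 m = 23.88 km.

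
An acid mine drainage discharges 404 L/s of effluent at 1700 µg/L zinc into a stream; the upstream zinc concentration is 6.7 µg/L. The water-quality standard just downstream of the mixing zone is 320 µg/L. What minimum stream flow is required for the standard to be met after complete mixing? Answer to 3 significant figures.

Set C_mix = 320: (Q·6.700 + 404.0·1700) / (Q + 404.0) = 320
→ Q = 404.0·(1700 − 320)/(320 − 6.700) = 1780 L/s.

1780 L/s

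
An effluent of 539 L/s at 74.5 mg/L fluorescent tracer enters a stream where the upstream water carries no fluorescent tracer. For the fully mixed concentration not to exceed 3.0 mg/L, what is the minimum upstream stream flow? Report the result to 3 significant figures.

12800 L/s

Set C_mix = 3.0: (Q·0 + 539.0·74.50) / (Q + 539.0) = 3.0
→ Q = 539.0·(74.50 − 3.0)/(3.0 − 0) = 12850 L/s.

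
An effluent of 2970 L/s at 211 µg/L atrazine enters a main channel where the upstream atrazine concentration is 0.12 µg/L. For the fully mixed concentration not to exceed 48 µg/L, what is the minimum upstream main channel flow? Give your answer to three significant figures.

Set C_mix = 48: (Q·0.1200 + 2970·211.0) / (Q + 2970) = 48
→ Q = 2970·(211.0 − 48)/(48 − 0.1200) = 10110 L/s.

10100 L/s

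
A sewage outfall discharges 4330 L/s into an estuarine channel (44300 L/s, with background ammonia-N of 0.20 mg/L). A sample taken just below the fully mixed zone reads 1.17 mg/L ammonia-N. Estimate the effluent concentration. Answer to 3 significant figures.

11.1 mg/L

Mass balance: 44300·0.2000 + 4330·Cₑ = 48630·1.170
→ Cₑ = (48630·1.170 − 44300·0.2000) / 4330 = 11.09 mg/L.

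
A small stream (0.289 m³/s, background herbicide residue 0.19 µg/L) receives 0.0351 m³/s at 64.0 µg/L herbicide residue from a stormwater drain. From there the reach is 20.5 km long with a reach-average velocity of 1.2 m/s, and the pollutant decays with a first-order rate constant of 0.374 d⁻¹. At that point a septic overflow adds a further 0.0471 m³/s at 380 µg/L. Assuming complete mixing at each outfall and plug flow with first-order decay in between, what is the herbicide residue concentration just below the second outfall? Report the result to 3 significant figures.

54.0 µg/L

After mixing, C = (0.2890·0.1900 + 0.03510·64.00) / 0.3241 = 2.301/0.3241 = 7.101 µg/L; combined flow 0.3241 m³/s.
Travel time t = 20.5·1000 / 1.2 = 17080 s = 4.745 h.
Decay over the reach: 7.101·exp(−kt) = 7.101·0.9287 = 6.594 µg/L.
Second outfall: C = (0.3241·6.594 + 0.04710·380.0)/0.3712 = 53.97 µg/L.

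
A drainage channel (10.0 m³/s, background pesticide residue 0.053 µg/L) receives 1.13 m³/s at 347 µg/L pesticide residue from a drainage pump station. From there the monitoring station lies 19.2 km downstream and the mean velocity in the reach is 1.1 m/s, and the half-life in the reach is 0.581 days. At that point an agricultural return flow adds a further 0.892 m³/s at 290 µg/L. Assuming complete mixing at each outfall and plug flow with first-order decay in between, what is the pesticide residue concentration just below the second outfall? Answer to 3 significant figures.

47.2 µg/L

Mixed concentration C = ΣQC/ΣQ = (10.00·0.05300 + 1.130·347.0) / 11.13 = 392.6/11.13 = 35.28 µg/L; combined flow 11.13 m³/s.
Travel time t = 19.2·1000 / 1.1 = 17450 s = 4.848 h.
Half-life 0.581 d → k = ln 2 / 0.581 = 1.193 d⁻¹.
Decay over the reach: 35.28·exp(−kt) = 35.28·0.7858 = 27.72 µg/L.
At the second outfall, C = (11.13·27.72 + 0.8920·290.0) / (11.13 + 0.8920) = 47.18 µg/L.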